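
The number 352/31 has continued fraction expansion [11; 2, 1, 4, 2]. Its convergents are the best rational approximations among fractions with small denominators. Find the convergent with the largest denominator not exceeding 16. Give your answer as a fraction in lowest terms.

List convergents until the denominator exceeds the bound:
a_0 = 11: 11/1  (≤ bound)
a_1 = 2: 23/2  (≤ bound)
a_2 = 1: 34/3  (≤ bound)
a_3 = 4: 159/14  (≤ bound)
a_4 = 2: 352/31  (> 16, stop)

159/14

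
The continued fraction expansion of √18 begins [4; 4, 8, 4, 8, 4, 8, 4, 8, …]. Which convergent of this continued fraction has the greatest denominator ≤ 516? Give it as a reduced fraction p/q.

a_0 = 4: 4/1  (≤ bound)
a_1 = 4: 17/4  (≤ bound)
a_2 = 8: 140/33  (≤ bound)
a_3 = 4: 577/136  (≤ bound)
a_4 = 8: 4756/1121  (> 516, stop)

577/136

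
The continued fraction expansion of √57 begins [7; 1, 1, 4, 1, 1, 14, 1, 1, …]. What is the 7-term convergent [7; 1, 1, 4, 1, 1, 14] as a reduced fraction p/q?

2197/291

a_0 = 7: 7/1
a_1 = 1: 8/1
a_2 = 1: 15/2
a_3 = 4: 68/9
a_4 = 1: 83/11
a_5 = 1: 151/20
a_6 = 14: 2197/291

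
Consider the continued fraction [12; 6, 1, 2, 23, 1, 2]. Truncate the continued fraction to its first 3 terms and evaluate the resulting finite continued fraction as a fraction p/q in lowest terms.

85/7

Collapse the nested fraction from the inside out:
Start with 1.
6 + 1/(1/1) = 6 + 1/1 = 7/1
12 + 1/(7/1) = 12 + 1/7 = 85/7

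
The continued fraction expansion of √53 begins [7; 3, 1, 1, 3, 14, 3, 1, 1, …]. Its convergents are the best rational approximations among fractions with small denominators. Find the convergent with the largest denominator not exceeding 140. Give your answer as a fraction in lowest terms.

a_0 = 7: 7/1  (≤ bound)
a_1 = 3: 22/3  (≤ bound)
a_2 = 1: 29/4  (≤ bound)
a_3 = 1: 51/7  (≤ bound)
a_4 = 3: 182/25  (≤ bound)
a_5 = 14: 2599/357  (> 140, stop)

182/25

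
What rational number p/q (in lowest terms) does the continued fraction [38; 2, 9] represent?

Use the convergent recurrence hₖ = aₖ·hₖ₋₁ + hₖ₋₂ (and likewise for the denominators kₖ):
a_0 = 38: 38/1
a_1 = 2: 77/2
a_2 = 9: 731/19

731/19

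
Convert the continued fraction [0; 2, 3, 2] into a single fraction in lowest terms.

Start with 2.
3 + 1/(2/1) = 3 + 1/2 = 7/2
2 + 1/(7/2) = 2 + 2/7 = 16/7
0 + 1/(16/7) = 0 + 7/16 = 7/16

7/16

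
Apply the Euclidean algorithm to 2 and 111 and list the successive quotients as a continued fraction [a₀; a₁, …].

⌊2/111⌋ = 0, remainder 2
⌊111/2⌋ = 55, remainder 1
⌊2/1⌋ = 2, remainder 0

[0; 55, 2]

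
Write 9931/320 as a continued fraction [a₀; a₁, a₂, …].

⌊9931/320⌋ = 31, remainder 11
⌊320/11⌋ = 29, remainder 1
⌊11/1⌋ = 11, remainder 0

[31; 29, 11]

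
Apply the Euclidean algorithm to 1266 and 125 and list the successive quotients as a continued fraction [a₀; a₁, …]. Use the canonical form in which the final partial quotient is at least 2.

[10; 7, 1, 4, 3]

Apply division with remainder until the remainder is 0:
1266 ÷ 125 → quotient 10, remainder 16
125 ÷ 16 → quotient 7, remainder 13
16 ÷ 13 → quotient 1, remainder 3
13 ÷ 3 → quotient 4, remainder 1
3 ÷ 1 → quotient 3, remainder 0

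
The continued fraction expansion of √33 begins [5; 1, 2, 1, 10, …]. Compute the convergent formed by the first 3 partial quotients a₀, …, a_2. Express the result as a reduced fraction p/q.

17/3

Collapse the nested fraction from the inside out:
Start with 2.
1 + 1/(2/1) = 1 + 1/2 = 3/2
5 + 1/(3/2) = 5 + 2/3 = 17/3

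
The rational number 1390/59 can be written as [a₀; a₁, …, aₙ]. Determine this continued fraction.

1390 = 23·59 + 33, so a_0 = 23
59 = 1·33 + 26, so a_1 = 1
33 = 1·26 + 7, so a_2 = 1
26 = 3·7 + 5, so a_3 = 3
7 = 1·5 + 2, so a_4 = 1
5 = 2·2 + 1, so a_5 = 2
2 = 2·1 + 0, so a_6 = 2

[23; 1, 1, 3, 1, 2, 2]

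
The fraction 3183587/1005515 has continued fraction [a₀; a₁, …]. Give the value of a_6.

Repeatedly divide and take the remainder:
3183587 = 3·1005515 + 167042, so a_0 = 3
1005515 = 6·167042 + 3263, so a_1 = 6
167042 = 51·3263 + 629, so a_2 = 51
3263 = 5·629 + 118, so a_3 = 5
629 = 5·118 + 39, so a_4 = 5
118 = 3·39 + 1, so a_5 = 3
39 = 39·1 + 0, so a_6 = 39

39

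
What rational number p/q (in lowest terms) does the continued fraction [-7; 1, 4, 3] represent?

Work from the innermost term outward:
Start with 3.
4 + 1/(3/1) = 4 + 1/3 = 13/3
1 + 1/(13/3) = 1 + 3/13 = 16/13
-7 + 1/(16/13) = -7 + 13/16 = -99/16

-99/16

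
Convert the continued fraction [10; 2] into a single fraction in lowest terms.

Start with 2.
10 + 1/(2/1) = 10 + 1/2 = 21/2

21/2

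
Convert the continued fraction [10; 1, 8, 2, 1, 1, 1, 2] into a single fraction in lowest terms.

2146/197

Start with 2.
1 + 1/(2/1) = 1 + 1/2 = 3/2
1 + 1/(3/2) = 1 + 2/3 = 5/3
1 + 1/(5/3) = 1 + 3/5 = 8/5
2 + 1/(8/5) = 2 + 5/8 = 21/8
8 + 1/(21/8) = 8 + 8/21 = 176/21
1 + 1/(176/21) = 1 + 21/176 = 197/176
10 + 1/(197/176) = 10 + 176/197 = 2146/197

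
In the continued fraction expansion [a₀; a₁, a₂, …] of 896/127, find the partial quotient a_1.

896 ÷ 127 → quotient 7, remainder 7
127 ÷ 7 → quotient 18, remainder 1

18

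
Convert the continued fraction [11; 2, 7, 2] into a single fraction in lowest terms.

Starting at the tail and folding back:
Start with 2.
7 + 1/(2/1) = 7 + 1/2 = 15/2
2 + 1/(15/2) = 2 + 2/15 = 32/15
11 + 1/(32/15) = 11 + 15/32 = 367/32

367/32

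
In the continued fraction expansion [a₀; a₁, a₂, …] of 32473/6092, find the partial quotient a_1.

⌊32473/6092⌋ = 5, remainder 2013
⌊6092/2013⌋ = 3, remainder 53

3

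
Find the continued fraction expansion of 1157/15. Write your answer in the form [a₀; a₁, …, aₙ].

[77; 7, 2]

Apply division with remainder until the remainder is 0:
1157 ÷ 15 → quotient 77, remainder 2
15 ÷ 2 → quotient 7, remainder 1
2 ÷ 1 → quotient 2, remainder 0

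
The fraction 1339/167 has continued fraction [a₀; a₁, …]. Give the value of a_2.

1

Apply division with remainder until the remainder is 0:
⌊1339/167⌋ = 8, remainder 3
⌊167/3⌋ = 55, remainder 2
⌊3/2⌋ = 1, remainder 1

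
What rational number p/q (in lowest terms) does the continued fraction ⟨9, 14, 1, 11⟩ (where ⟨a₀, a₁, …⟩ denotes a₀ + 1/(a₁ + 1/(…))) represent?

1623/179

Collapse the nested fraction from the inside out:
Start with 11.
1 + 1/(11/1) = 1 + 1/11 = 12/11
14 + 1/(12/11) = 14 + 11/12 = 179/12
9 + 1/(179/12) = 9 + 12/179 = 1623/179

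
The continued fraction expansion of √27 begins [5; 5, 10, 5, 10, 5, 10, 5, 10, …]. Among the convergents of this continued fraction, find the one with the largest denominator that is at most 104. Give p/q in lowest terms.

a_0 = 5: 5/1  (≤ bound)
a_1 = 5: 26/5  (≤ bound)
a_2 = 10: 265/51  (≤ bound)
a_3 = 5: 1351/260  (> 104, stop)

265/51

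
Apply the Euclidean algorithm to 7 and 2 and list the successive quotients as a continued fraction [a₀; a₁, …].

[3; 2]

7 = 3·2 + 1, so a_0 = 3
2 = 2·1 + 0, so a_1 = 2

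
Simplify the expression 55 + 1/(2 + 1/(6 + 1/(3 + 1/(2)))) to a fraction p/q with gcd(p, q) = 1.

5269/95

Start with 2.
3 + 1/(2/1) = 3 + 1/2 = 7/2
6 + 1/(7/2) = 6 + 2/7 = 44/7
2 + 1/(44/7) = 2 + 7/44 = 95/44
55 + 1/(95/44) = 55 + 44/95 = 5269/95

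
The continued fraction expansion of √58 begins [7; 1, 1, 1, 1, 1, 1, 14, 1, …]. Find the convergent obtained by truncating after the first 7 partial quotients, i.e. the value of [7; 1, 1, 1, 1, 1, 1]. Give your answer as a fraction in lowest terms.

99/13

a_0 = 7: 7/1
a_1 = 1: 8/1
a_2 = 1: 15/2
a_3 = 1: 23/3
a_4 = 1: 38/5
a_5 = 1: 61/8
a_6 = 1: 99/13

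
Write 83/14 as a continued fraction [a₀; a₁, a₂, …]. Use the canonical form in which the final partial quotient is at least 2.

[5; 1, 13]

83 = 5·14 + 13, so a_0 = 5
14 = 1·13 + 1, so a_1 = 1
13 = 13·1 + 0, so a_2 = 13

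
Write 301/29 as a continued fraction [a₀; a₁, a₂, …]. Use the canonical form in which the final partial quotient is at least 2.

301 = 10·29 + 11, so a_0 = 10
29 = 2·11 + 7, so a_1 = 2
11 = 1·7 + 4, so a_2 = 1
7 = 1·4 + 3, so a_3 = 1
4 = 1·3 + 1, so a_4 = 1
3 = 3·1 + 0, so a_5 = 3

[10; 2, 1, 1, 1, 3]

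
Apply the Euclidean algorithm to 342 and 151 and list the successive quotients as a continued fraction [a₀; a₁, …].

342 = 2·151 + 40, so a_0 = 2
151 = 3·40 + 31, so a_1 = 3
40 = 1·31 + 9, so a_2 = 1
31 = 3·9 + 4, so a_3 = 3
9 = 2·4 + 1, so a_4 = 2
4 = 4·1 + 0, so a_5 = 4

[2; 3, 1, 3, 2, 4]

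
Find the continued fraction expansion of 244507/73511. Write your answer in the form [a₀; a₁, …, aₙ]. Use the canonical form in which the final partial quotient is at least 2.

⌊244507/73511⌋ = 3, remainder 23974
⌊73511/23974⌋ = 3, remainder 1589
⌊23974/1589⌋ = 15, remainder 139
⌊1589/139⌋ = 11, remainder 60
⌊139/60⌋ = 2, remainder 19
⌊60/19⌋ = 3, remainder 3
⌊19/3⌋ = 6, remainder 1
⌊3/1⌋ = 3, remainder 0

[3; 3, 15, 11, 2, 3, 6, 3]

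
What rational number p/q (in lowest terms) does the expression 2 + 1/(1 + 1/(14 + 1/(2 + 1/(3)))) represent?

Use the convergent recurrence hₖ = aₖ·hₖ₋₁ + hₖ₋₂ (and likewise for the denominators kₖ):
a_0 = 2: 2/1
a_1 = 1: 3/1
a_2 = 14: 44/15
a_3 = 2: 91/31
a_4 = 3: 317/108

317/108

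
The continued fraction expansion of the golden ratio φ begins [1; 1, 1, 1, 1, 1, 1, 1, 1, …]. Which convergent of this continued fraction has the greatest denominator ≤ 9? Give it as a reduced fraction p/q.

a_0 = 1: 1/1  (≤ bound)
a_1 = 1: 2/1  (≤ bound)
a_2 = 1: 3/2  (≤ bound)
a_3 = 1: 5/3  (≤ bound)
a_4 = 1: 8/5  (≤ bound)
a_5 = 1: 13/8  (≤ bound)
a_6 = 1: 21/13  (> 9, stop)

13/8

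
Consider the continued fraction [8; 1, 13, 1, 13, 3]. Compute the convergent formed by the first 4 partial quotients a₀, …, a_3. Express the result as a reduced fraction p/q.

134/15

Work from the innermost term outward:
Start with 1.
13 + 1/(1/1) = 13 + 1/1 = 14/1
1 + 1/(14/1) = 1 + 1/14 = 15/14
8 + 1/(15/14) = 8 + 14/15 = 134/15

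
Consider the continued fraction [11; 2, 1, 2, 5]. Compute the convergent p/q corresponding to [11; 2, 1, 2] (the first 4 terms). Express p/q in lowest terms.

91/8

Start with 2.
1 + 1/(2/1) = 1 + 1/2 = 3/2
2 + 1/(3/2) = 2 + 2/3 = 8/3
11 + 1/(8/3) = 11 + 3/8 = 91/8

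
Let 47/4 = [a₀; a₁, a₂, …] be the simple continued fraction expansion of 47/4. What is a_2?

⌊47/4⌋ = 11, remainder 3
⌊4/3⌋ = 1, remainder 1
⌊3/1⌋ = 3, remainder 0

3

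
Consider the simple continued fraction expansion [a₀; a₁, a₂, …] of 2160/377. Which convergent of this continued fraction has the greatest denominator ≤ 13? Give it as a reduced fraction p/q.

a_0 = 5: 5/1  (≤ bound)
a_1 = 1: 6/1  (≤ bound)
a_2 = 2: 17/3  (≤ bound)
a_3 = 1: 23/4  (≤ bound)
a_4 = 2: 63/11  (≤ bound)
a_5 = 3: 212/37  (> 13, stop)

63/11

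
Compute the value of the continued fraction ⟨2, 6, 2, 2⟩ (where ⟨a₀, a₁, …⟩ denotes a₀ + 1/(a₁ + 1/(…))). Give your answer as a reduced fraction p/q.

a_0 = 2: 2/1
a_1 = 6: 13/6
a_2 = 2: 28/13
a_3 = 2: 69/32

69/32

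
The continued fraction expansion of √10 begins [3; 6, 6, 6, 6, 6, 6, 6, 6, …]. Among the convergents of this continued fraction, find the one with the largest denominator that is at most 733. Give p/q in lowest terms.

721/228

a_0 = 3: 3/1  (≤ bound)
a_1 = 6: 19/6  (≤ bound)
a_2 = 6: 117/37  (≤ bound)
a_3 = 6: 721/228  (≤ bound)
a_4 = 6: 4443/1405  (> 733, stop)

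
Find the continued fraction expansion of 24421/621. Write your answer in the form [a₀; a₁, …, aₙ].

Run the Euclidean algorithm, recording each quotient:
⌊24421/621⌋ = 39, remainder 202
⌊621/202⌋ = 3, remainder 15
⌊202/15⌋ = 13, remainder 7
⌊15/7⌋ = 2, remainder 1
⌊7/1⌋ = 7, remainder 0

[39; 3, 13, 2, 7]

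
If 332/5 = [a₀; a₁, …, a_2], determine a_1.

⌊332/5⌋ = 66, remainder 2
⌊5/2⌋ = 2, remainder 1

2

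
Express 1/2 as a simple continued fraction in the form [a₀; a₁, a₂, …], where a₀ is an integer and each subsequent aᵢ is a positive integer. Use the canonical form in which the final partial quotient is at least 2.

[0; 2]

1 ÷ 2 → quotient 0, remainder 1
2 ÷ 1 → quotient 2, remainder 0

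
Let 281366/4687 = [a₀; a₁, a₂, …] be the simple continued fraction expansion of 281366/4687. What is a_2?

⌊281366/4687⌋ = 60, remainder 146
⌊4687/146⌋ = 32, remainder 15
⌊146/15⌋ = 9, remainder 11

9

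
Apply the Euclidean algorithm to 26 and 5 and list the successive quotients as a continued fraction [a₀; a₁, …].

⌊26/5⌋ = 5, remainder 1
⌊5/1⌋ = 5, remainder 0

[5; 5]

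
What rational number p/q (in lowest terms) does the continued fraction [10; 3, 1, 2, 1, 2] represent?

Build up convergents one term at a time:
a_0 = 10: 10/1
a_1 = 3: 31/3
a_2 = 1: 41/4
a_3 = 2: 113/11
a_4 = 1: 154/15
a_5 = 2: 421/41

421/41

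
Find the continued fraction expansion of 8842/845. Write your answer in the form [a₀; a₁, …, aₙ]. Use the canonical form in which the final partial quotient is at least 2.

[10; 2, 6, 2, 2, 1, 8]

⌊8842/845⌋ = 10, remainder 392
⌊845/392⌋ = 2, remainder 61
⌊392/61⌋ = 6, remainder 26
⌊61/26⌋ = 2, remainder 9
⌊26/9⌋ = 2, remainder 8
⌊9/8⌋ = 1, remainder 1
⌊8/1⌋ = 8, remainder 0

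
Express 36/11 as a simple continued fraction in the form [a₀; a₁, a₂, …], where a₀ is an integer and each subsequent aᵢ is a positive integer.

[3; 3, 1, 2]

Run the Euclidean algorithm, recording each quotient:
36 = 3·11 + 3, so a_0 = 3
11 = 3·3 + 2, so a_1 = 3
3 = 1·2 + 1, so a_2 = 1
2 = 2·1 + 0, so a_3 = 2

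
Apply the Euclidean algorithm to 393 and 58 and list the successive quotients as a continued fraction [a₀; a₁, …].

[6; 1, 3, 2, 6]

393 = 6·58 + 45, so a_0 = 6
58 = 1·45 + 13, so a_1 = 1
45 = 3·13 + 6, so a_2 = 3
13 = 2·6 + 1, so a_3 = 2
6 = 6·1 + 0, so a_4 = 6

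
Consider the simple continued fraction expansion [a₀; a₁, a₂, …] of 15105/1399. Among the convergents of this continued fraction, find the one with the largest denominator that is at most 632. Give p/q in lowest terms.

1436/133

a_0 = 10: 10/1  (≤ bound)
a_1 = 1: 11/1  (≤ bound)
a_2 = 3: 43/4  (≤ bound)
a_3 = 1: 54/5  (≤ bound)
a_4 = 12: 691/64  (≤ bound)
a_5 = 1: 745/69  (≤ bound)
a_6 = 1: 1436/133  (≤ bound)
a_7 = 10: 15105/1399  (> 632, stop)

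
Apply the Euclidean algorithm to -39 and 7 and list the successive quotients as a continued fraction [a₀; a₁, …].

[-6; 2, 3]

-39 = -6·7 + 3, so a_0 = -6
7 = 2·3 + 1, so a_1 = 2
3 = 3·1 + 0, so a_2 = 3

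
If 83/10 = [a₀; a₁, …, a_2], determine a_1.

3

Apply division with remainder until the remainder is 0:
83 = 8·10 + 3, so a_0 = 8
10 = 3·3 + 1, so a_1 = 3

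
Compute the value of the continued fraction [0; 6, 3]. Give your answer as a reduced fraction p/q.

Collapse the nested fraction from the inside out:
Start with 3.
6 + 1/(3/1) = 6 + 1/3 = 19/3
0 + 1/(19/3) = 0 + 3/19 = 3/19

3/19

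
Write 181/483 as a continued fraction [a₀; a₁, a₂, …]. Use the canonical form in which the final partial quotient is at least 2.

Apply division with remainder until the remainder is 0:
⌊181/483⌋ = 0, remainder 181
⌊483/181⌋ = 2, remainder 121
⌊181/121⌋ = 1, remainder 60
⌊121/60⌋ = 2, remainder 1
⌊60/1⌋ = 60, remainder 0

[0; 2, 1, 2, 60]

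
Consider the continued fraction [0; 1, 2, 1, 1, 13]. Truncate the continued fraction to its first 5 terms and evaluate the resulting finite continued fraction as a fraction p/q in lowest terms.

5/7

a_0 = 0: 0/1
a_1 = 1: 1/1
a_2 = 2: 2/3
a_3 = 1: 3/4
a_4 = 1: 5/7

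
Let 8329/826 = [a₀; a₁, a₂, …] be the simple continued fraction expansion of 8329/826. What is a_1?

Apply division with remainder until the remainder is 0:
8329 ÷ 826 → quotient 10, remainder 69
826 ÷ 69 → quotient 11, remainder 67

11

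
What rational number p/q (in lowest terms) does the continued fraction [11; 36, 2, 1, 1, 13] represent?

Start with 13.
1 + 1/(13/1) = 1 + 1/13 = 14/13
1 + 1/(14/13) = 1 + 13/14 = 27/14
2 + 1/(27/14) = 2 + 14/27 = 68/27
36 + 1/(68/27) = 36 + 27/68 = 2475/68
11 + 1/(2475/68) = 11 + 68/2475 = 27293/2475

27293/2475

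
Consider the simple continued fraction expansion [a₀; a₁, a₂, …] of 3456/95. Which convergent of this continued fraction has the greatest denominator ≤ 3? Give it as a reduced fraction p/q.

109/3

a_0 = 36: 36/1  (≤ bound)
a_1 = 2: 73/2  (≤ bound)
a_2 = 1: 109/3  (≤ bound)
a_3 = 1: 182/5  (> 3, stop)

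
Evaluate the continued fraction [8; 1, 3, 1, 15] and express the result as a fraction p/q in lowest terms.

Use the convergent recurrence hₖ = aₖ·hₖ₋₁ + hₖ₋₂ (and likewise for the denominators kₖ):
a_0 = 8: 8/1
a_1 = 1: 9/1
a_2 = 3: 35/4
a_3 = 1: 44/5
a_4 = 15: 695/79

695/79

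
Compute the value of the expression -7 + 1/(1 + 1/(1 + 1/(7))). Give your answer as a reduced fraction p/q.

Start with 7.
1 + 1/(7/1) = 1 + 1/7 = 8/7
1 + 1/(8/7) = 1 + 7/8 = 15/8
-7 + 1/(15/8) = -7 + 8/15 = -97/15

-97/15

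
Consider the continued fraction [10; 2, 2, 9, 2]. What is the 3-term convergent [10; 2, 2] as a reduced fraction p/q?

52/5

Start with 2.
2 + 1/(2/1) = 2 + 1/2 = 5/2
10 + 1/(5/2) = 10 + 2/5 = 52/5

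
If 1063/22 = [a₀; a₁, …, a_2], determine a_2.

Run the Euclidean algorithm, recording each quotient:
⌊1063/22⌋ = 48, remainder 7
⌊22/7⌋ = 3, remainder 1
⌊7/1⌋ = 7, remainder 0

7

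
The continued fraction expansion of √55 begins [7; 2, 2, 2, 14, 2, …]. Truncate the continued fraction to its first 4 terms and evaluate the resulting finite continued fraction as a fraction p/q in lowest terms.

Start with 2.
2 + 1/(2/1) = 2 + 1/2 = 5/2
2 + 1/(5/2) = 2 + 2/5 = 12/5
7 + 1/(12/5) = 7 + 5/12 = 89/12

89/12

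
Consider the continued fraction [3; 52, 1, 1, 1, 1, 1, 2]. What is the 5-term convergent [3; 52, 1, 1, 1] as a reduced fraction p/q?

477/158

Starting at the tail and folding back:
Start with 1.
1 + 1/(1/1) = 1 + 1/1 = 2/1
1 + 1/(2/1) = 1 + 1/2 = 3/2
52 + 1/(3/2) = 52 + 2/3 = 158/3
3 + 1/(158/3) = 3 + 3/158 = 477/158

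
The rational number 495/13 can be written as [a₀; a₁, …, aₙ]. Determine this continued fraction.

⌊495/13⌋ = 38, remainder 1
⌊13/1⌋ = 13, remainder 0

[38; 13]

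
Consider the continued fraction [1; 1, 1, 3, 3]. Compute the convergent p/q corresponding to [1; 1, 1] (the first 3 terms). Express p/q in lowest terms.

a_0 = 1: 1/1
a_1 = 1: 2/1
a_2 = 1: 3/2

3/2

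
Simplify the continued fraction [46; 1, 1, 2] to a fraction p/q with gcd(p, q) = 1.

Start with 2.
1 + 1/(2/1) = 1 + 1/2 = 3/2
1 + 1/(3/2) = 1 + 2/3 = 5/3
46 + 1/(5/3) = 46 + 3/5 = 233/5

233/5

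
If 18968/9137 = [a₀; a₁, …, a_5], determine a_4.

18968 ÷ 9137 → quotient 2, remainder 694
9137 ÷ 694 → quotient 13, remainder 115
694 ÷ 115 → quotient 6, remainder 4
115 ÷ 4 → quotient 28, remainder 3
4 ÷ 3 → quotient 1, remainder 1

1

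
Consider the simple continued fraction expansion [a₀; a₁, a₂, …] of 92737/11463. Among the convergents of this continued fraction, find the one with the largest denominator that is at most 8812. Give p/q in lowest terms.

a_0 = 8: 8/1  (≤ bound)
a_1 = 11: 89/11  (≤ bound)
a_2 = 10: 898/111  (≤ bound)
a_3 = 3: 2783/344  (≤ bound)
a_4 = 33: 92737/11463  (> 8812, stop)

2783/344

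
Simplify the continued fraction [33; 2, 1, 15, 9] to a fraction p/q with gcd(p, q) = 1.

a_0 = 33: 33/1
a_1 = 2: 67/2
a_2 = 1: 100/3
a_3 = 15: 1567/47
a_4 = 9: 14203/426

14203/426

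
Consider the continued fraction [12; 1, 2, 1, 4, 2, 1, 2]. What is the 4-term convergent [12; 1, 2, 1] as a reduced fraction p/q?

Start with 1.
2 + 1/(1/1) = 2 + 1/1 = 3/1
1 + 1/(3/1) = 1 + 1/3 = 4/3
12 + 1/(4/3) = 12 + 3/4 = 51/4

51/4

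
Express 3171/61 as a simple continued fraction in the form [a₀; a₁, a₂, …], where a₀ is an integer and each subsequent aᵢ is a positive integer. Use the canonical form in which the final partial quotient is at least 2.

[51; 1, 60]

Repeatedly divide and take the remainder:
3171 = 51·61 + 60, so a_0 = 51
61 = 1·60 + 1, so a_1 = 1
60 = 60·1 + 0, so a_2 = 60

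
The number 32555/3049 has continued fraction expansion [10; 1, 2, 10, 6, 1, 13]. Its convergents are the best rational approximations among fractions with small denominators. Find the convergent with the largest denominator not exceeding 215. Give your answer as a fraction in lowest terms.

2018/189

List convergents until the denominator exceeds the bound:
a_0 = 10: 10/1  (≤ bound)
a_1 = 1: 11/1  (≤ bound)
a_2 = 2: 32/3  (≤ bound)
a_3 = 10: 331/31  (≤ bound)
a_4 = 6: 2018/189  (≤ bound)
a_5 = 1: 2349/220  (> 215, stop)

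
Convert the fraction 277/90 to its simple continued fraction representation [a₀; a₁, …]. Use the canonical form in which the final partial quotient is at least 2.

[3; 12, 1, 6]

277 = 3·90 + 7, so a_0 = 3
90 = 12·7 + 6, so a_1 = 12
7 = 1·6 + 1, so a_2 = 1
6 = 6·1 + 0, so a_3 = 6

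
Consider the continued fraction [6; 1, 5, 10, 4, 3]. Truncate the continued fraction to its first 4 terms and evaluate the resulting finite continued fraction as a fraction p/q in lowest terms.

a_0 = 6: 6/1
a_1 = 1: 7/1
a_2 = 5: 41/6
a_3 = 10: 417/61

417/61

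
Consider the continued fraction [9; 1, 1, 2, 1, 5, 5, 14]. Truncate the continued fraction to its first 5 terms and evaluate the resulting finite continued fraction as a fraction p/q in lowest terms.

67/7

a_0 = 9: 9/1
a_1 = 1: 10/1
a_2 = 1: 19/2
a_3 = 2: 48/5
a_4 = 1: 67/7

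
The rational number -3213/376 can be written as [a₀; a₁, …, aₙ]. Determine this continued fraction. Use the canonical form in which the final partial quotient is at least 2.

-3213 = -9·376 + 171, so a_0 = -9
376 = 2·171 + 34, so a_1 = 2
171 = 5·34 + 1, so a_2 = 5
34 = 34·1 + 0, so a_3 = 34

[-9; 2, 5, 34]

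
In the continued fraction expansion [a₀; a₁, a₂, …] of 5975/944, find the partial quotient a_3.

3

⌊5975/944⌋ = 6, remainder 311
⌊944/311⌋ = 3, remainder 11
⌊311/11⌋ = 28, remainder 3
⌊11/3⌋ = 3, remainder 2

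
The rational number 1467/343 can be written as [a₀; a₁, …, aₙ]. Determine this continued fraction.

[4; 3, 1, 1, 1, 1, 3, 5]

Repeatedly divide and take the remainder:
⌊1467/343⌋ = 4, remainder 95
⌊343/95⌋ = 3, remainder 58
⌊95/58⌋ = 1, remainder 37
⌊58/37⌋ = 1, remainder 21
⌊37/21⌋ = 1, remainder 16
⌊21/16⌋ = 1, remainder 5
⌊16/5⌋ = 3, remainder 1
⌊5/1⌋ = 5, remainder 0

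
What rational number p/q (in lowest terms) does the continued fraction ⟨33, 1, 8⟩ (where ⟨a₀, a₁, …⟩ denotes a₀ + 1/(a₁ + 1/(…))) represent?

a_0 = 33: 33/1
a_1 = 1: 34/1
a_2 = 8: 305/9

305/9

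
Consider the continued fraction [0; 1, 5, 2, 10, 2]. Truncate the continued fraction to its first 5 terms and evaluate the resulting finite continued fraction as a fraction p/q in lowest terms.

Use the convergent recurrence hₖ = aₖ·hₖ₋₁ + hₖ₋₂ (and likewise for the denominators kₖ):
a_0 = 0: 0/1
a_1 = 1: 1/1
a_2 = 5: 5/6
a_3 = 2: 11/13
a_4 = 10: 115/136

115/136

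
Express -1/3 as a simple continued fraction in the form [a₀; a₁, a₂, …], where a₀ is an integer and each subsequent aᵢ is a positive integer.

[-1; 1, 2]

Run the Euclidean algorithm, recording each quotient:
-1 ÷ 3 → quotient -1, remainder 2
3 ÷ 2 → quotient 1, remainder 1
2 ÷ 1 → quotient 2, remainder 0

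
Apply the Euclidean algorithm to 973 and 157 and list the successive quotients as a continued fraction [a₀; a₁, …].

Run the Euclidean algorithm, recording each quotient:
973 ÷ 157 → quotient 6, remainder 31
157 ÷ 31 → quotient 5, remainder 2
31 ÷ 2 → quotient 15, remainder 1
2 ÷ 1 → quotient 2, remainder 0

[6; 5, 15, 2]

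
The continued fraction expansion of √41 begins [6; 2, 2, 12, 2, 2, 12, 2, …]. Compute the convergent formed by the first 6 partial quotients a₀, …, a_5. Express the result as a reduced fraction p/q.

2049/320

a_0 = 6: 6/1
a_1 = 2: 13/2
a_2 = 2: 32/5
a_3 = 12: 397/62
a_4 = 2: 826/129
a_5 = 2: 2049/320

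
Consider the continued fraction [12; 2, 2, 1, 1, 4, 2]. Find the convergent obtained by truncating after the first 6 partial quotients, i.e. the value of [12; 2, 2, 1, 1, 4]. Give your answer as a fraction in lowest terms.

Collapse the nested fraction from the inside out:
Start with 4.
1 + 1/(4/1) = 1 + 1/4 = 5/4
1 + 1/(5/4) = 1 + 4/5 = 9/5
2 + 1/(9/5) = 2 + 5/9 = 23/9
2 + 1/(23/9) = 2 + 9/23 = 55/23
12 + 1/(55/23) = 12 + 23/55 = 683/55

683/55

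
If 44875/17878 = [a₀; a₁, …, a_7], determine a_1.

1

44875 = 2·17878 + 9119, so a_0 = 2
17878 = 1·9119 + 8759, so a_1 = 1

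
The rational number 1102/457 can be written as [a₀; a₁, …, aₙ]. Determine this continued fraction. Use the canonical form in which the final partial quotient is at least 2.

Repeatedly divide and take the remainder:
1102 ÷ 457 → quotient 2, remainder 188
457 ÷ 188 → quotient 2, remainder 81
188 ÷ 81 → quotient 2, remainder 26
81 ÷ 26 → quotient 3, remainder 3
26 ÷ 3 → quotient 8, remainder 2
3 ÷ 2 → quotient 1, remainder 1
2 ÷ 1 → quotient 2, remainder 0

[2; 2, 2, 3, 8, 1, 2]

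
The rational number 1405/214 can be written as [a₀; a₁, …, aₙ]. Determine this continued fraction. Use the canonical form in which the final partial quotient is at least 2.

[6; 1, 1, 3, 3, 9]

1405 = 6·214 + 121, so a_0 = 6
214 = 1·121 + 93, so a_1 = 1
121 = 1·93 + 28, so a_2 = 1
93 = 3·28 + 9, so a_3 = 3
28 = 3·9 + 1, so a_4 = 3
9 = 9·1 + 0, so a_5 = 9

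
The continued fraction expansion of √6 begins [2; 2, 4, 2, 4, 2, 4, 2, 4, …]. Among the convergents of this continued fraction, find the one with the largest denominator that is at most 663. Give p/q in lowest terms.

485/198

List convergents until the denominator exceeds the bound:
a_0 = 2: 2/1  (≤ bound)
a_1 = 2: 5/2  (≤ bound)
a_2 = 4: 22/9  (≤ bound)
a_3 = 2: 49/20  (≤ bound)
a_4 = 4: 218/89  (≤ bound)
a_5 = 2: 485/198  (≤ bound)
a_6 = 4: 2158/881  (> 663, stop)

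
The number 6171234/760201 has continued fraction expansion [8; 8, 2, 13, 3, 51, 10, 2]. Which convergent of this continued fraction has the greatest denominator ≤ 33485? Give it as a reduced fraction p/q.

a_0 = 8: 8/1  (≤ bound)
a_1 = 8: 65/8  (≤ bound)
a_2 = 2: 138/17  (≤ bound)
a_3 = 13: 1859/229  (≤ bound)
a_4 = 3: 5715/704  (≤ bound)
a_5 = 51: 293324/36133  (> 33485, stop)

5715/704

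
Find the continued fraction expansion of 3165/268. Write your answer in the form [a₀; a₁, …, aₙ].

⌊3165/268⌋ = 11, remainder 217
⌊268/217⌋ = 1, remainder 51
⌊217/51⌋ = 4, remainder 13
⌊51/13⌋ = 3, remainder 12
⌊13/12⌋ = 1, remainder 1
⌊12/1⌋ = 12, remainder 0

[11; 1, 4, 3, 1, 12]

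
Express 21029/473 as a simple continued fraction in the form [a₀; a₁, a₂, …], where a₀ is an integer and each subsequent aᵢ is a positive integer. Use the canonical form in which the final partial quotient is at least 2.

[44; 2, 5, 1, 1, 3, 2, 2]

Run the Euclidean algorithm, recording each quotient:
⌊21029/473⌋ = 44, remainder 217
⌊473/217⌋ = 2, remainder 39
⌊217/39⌋ = 5, remainder 22
⌊39/22⌋ = 1, remainder 17
⌊22/17⌋ = 1, remainder 5
⌊17/5⌋ = 3, remainder 2
⌊5/2⌋ = 2, remainder 1
⌊2/1⌋ = 2, remainder 0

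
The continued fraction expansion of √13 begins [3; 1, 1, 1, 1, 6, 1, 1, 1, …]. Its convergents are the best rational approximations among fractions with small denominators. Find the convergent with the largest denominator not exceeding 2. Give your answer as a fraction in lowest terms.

a_0 = 3: 3/1  (≤ bound)
a_1 = 1: 4/1  (≤ bound)
a_2 = 1: 7/2  (≤ bound)
a_3 = 1: 11/3  (> 2, stop)

7/2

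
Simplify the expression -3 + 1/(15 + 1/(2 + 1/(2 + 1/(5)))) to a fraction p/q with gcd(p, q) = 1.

-1221/416

Compute successive convergents:
a_0 = -3: -3/1
a_1 = 15: -44/15
a_2 = 2: -91/31
a_3 = 2: -226/77
a_4 = 5: -1221/416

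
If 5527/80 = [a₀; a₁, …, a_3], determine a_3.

3

Repeatedly divide and take the remainder:
⌊5527/80⌋ = 69, remainder 7
⌊80/7⌋ = 11, remainder 3
⌊7/3⌋ = 2, remainder 1
⌊3/1⌋ = 3, remainder 0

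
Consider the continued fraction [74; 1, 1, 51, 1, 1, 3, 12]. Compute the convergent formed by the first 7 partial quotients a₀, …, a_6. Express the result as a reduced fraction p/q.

Starting at the tail and folding back:
Start with 3.
1 + 1/(3/1) = 1 + 1/3 = 4/3
1 + 1/(4/3) = 1 + 3/4 = 7/4
51 + 1/(7/4) = 51 + 4/7 = 361/7
1 + 1/(361/7) = 1 + 7/361 = 368/361
1 + 1/(368/361) = 1 + 361/368 = 729/368
74 + 1/(729/368) = 74 + 368/729 = 54314/729

54314/729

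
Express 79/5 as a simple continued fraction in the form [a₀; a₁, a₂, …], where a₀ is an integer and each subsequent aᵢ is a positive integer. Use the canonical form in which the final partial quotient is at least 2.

79 = 15·5 + 4, so a_0 = 15
5 = 1·4 + 1, so a_1 = 1
4 = 4·1 + 0, so a_2 = 4

[15; 1, 4]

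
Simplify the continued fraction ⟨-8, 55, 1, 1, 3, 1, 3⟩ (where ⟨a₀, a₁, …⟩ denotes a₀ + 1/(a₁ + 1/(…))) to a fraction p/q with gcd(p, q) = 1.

a_0 = -8: -8/1
a_1 = 55: -439/55
a_2 = 1: -447/56
a_3 = 1: -886/111
a_4 = 3: -3105/389
a_5 = 1: -3991/500
a_6 = 3: -15078/1889

-15078/1889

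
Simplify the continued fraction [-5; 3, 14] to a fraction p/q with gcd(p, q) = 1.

a_0 = -5: -5/1
a_1 = 3: -14/3
a_2 = 14: -201/43

-201/43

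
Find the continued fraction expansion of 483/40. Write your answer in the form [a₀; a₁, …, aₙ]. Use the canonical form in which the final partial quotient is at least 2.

483 ÷ 40 → quotient 12, remainder 3
40 ÷ 3 → quotient 13, remainder 1
3 ÷ 1 → quotient 3, remainder 0

[12; 13, 3]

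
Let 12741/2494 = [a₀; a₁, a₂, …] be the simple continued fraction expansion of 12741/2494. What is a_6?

Run the Euclidean algorithm, recording each quotient:
⌊12741/2494⌋ = 5, remainder 271
⌊2494/271⌋ = 9, remainder 55
⌊271/55⌋ = 4, remainder 51
⌊55/51⌋ = 1, remainder 4
⌊51/4⌋ = 12, remainder 3
⌊4/3⌋ = 1, remainder 1
⌊3/1⌋ = 3, remainder 0

3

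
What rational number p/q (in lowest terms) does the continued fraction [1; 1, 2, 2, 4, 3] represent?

171/100

a_0 = 1: 1/1
a_1 = 1: 2/1
a_2 = 2: 5/3
a_3 = 2: 12/7
a_4 = 4: 53/31
a_5 = 3: 171/100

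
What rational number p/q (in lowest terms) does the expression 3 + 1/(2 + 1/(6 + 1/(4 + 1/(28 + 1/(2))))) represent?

10749/3104

Starting at the tail and folding back:
Start with 2.
28 + 1/(2/1) = 28 + 1/2 = 57/2
4 + 1/(57/2) = 4 + 2/57 = 230/57
6 + 1/(230/57) = 6 + 57/230 = 1437/230
2 + 1/(1437/230) = 2 + 230/1437 = 3104/1437
3 + 1/(3104/1437) = 3 + 1437/3104 = 10749/3104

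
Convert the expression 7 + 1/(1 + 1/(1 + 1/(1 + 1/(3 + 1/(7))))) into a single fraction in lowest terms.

a_0 = 7: 7/1
a_1 = 1: 8/1
a_2 = 1: 15/2
a_3 = 1: 23/3
a_4 = 3: 84/11
a_5 = 7: 611/80

611/80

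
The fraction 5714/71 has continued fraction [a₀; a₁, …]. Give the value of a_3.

5714 = 80·71 + 34, so a_0 = 80
71 = 2·34 + 3, so a_1 = 2
34 = 11·3 + 1, so a_2 = 11
3 = 3·1 + 0, so a_3 = 3

3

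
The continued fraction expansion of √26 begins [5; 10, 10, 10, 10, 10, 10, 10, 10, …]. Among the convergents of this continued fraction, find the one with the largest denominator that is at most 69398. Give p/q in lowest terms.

a_0 = 5: 5/1  (≤ bound)
a_1 = 10: 51/10  (≤ bound)
a_2 = 10: 515/101  (≤ bound)
a_3 = 10: 5201/1020  (≤ bound)
a_4 = 10: 52525/10301  (≤ bound)
a_5 = 10: 530451/104030  (> 69398, stop)

52525/10301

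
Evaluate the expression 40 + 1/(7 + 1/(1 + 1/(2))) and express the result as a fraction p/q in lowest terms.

923/23

Starting at the tail and folding back:
Start with 2.
1 + 1/(2/1) = 1 + 1/2 = 3/2
7 + 1/(3/2) = 7 + 2/3 = 23/3
40 + 1/(23/3) = 40 + 3/23 = 923/23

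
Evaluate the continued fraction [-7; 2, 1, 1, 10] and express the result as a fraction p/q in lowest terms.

Work from the innermost term outward:
Start with 10.
1 + 1/(10/1) = 1 + 1/10 = 11/10
1 + 1/(11/10) = 1 + 10/11 = 21/11
2 + 1/(21/11) = 2 + 11/21 = 53/21
-7 + 1/(53/21) = -7 + 21/53 = -350/53

-350/53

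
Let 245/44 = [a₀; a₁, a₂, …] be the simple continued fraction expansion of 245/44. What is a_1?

1

Apply division with remainder until the remainder is 0:
⌊245/44⌋ = 5, remainder 25
⌊44/25⌋ = 1, remainder 19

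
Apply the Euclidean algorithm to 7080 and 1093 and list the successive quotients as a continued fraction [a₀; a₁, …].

⌊7080/1093⌋ = 6, remainder 522
⌊1093/522⌋ = 2, remainder 49
⌊522/49⌋ = 10, remainder 32
⌊49/32⌋ = 1, remainder 17
⌊32/17⌋ = 1, remainder 15
⌊17/15⌋ = 1, remainder 2
⌊15/2⌋ = 7, remainder 1
⌊2/1⌋ = 2, remainder 0

[6; 2, 10, 1, 1, 1, 7, 2]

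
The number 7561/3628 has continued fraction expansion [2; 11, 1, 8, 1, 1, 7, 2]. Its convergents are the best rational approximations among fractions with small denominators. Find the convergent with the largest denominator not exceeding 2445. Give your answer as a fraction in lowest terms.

3545/1701

List convergents until the denominator exceeds the bound:
a_0 = 2: 2/1  (≤ bound)
a_1 = 11: 23/11  (≤ bound)
a_2 = 1: 25/12  (≤ bound)
a_3 = 8: 223/107  (≤ bound)
a_4 = 1: 248/119  (≤ bound)
a_5 = 1: 471/226  (≤ bound)
a_6 = 7: 3545/1701  (≤ bound)
a_7 = 2: 7561/3628  (> 2445, stop)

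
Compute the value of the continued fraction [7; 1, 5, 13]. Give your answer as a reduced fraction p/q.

a_0 = 7: 7/1
a_1 = 1: 8/1
a_2 = 5: 47/6
a_3 = 13: 619/79

619/79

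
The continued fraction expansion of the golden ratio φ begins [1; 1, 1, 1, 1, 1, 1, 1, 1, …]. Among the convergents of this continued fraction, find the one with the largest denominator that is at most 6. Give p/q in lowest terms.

List convergents until the denominator exceeds the bound:
a_0 = 1: 1/1  (≤ bound)
a_1 = 1: 2/1  (≤ bound)
a_2 = 1: 3/2  (≤ bound)
a_3 = 1: 5/3  (≤ bound)
a_4 = 1: 8/5  (≤ bound)
a_5 = 1: 13/8  (> 6, stop)

8/5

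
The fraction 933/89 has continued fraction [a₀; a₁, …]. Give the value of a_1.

2

933 = 10·89 + 43, so a_0 = 10
89 = 2·43 + 3, so a_1 = 2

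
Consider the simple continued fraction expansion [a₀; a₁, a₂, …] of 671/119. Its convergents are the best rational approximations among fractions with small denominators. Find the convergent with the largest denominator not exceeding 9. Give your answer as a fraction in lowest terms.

a_0 = 5: 5/1  (≤ bound)
a_1 = 1: 6/1  (≤ bound)
a_2 = 1: 11/2  (≤ bound)
a_3 = 1: 17/3  (≤ bound)
a_4 = 3: 62/11  (> 9, stop)

17/3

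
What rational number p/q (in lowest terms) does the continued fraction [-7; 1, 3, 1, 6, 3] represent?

Starting at the tail and folding back:
Start with 3.
6 + 1/(3/1) = 6 + 1/3 = 19/3
1 + 1/(19/3) = 1 + 3/19 = 22/19
3 + 1/(22/19) = 3 + 19/22 = 85/22
1 + 1/(85/22) = 1 + 22/85 = 107/85
-7 + 1/(107/85) = -7 + 85/107 = -664/107

-664/107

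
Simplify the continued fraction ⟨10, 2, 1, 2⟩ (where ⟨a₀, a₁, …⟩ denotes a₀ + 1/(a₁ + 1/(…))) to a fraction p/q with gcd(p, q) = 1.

a_0 = 10: 10/1
a_1 = 2: 21/2
a_2 = 1: 31/3
a_3 = 2: 83/8

83/8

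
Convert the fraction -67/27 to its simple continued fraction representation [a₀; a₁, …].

[-3; 1, 1, 13]

-67 ÷ 27 → quotient -3, remainder 14
27 ÷ 14 → quotient 1, remainder 13
14 ÷ 13 → quotient 1, remainder 1
13 ÷ 1 → quotient 13, remainder 0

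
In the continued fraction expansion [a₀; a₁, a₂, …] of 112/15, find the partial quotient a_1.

112 ÷ 15 → quotient 7, remainder 7
15 ÷ 7 → quotient 2, remainder 1

2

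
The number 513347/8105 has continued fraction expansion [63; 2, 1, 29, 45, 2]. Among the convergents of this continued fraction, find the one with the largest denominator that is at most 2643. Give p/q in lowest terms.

List convergents until the denominator exceeds the bound:
a_0 = 63: 63/1  (≤ bound)
a_1 = 2: 127/2  (≤ bound)
a_2 = 1: 190/3  (≤ bound)
a_3 = 29: 5637/89  (≤ bound)
a_4 = 45: 253855/4008  (> 2643, stop)

5637/89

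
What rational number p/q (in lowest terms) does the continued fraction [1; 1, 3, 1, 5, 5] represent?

269/150

Start with 5.
5 + 1/(5/1) = 5 + 1/5 = 26/5
1 + 1/(26/5) = 1 + 5/26 = 31/26
3 + 1/(31/26) = 3 + 26/31 = 119/31
1 + 1/(119/31) = 1 + 31/119 = 150/119
1 + 1/(150/119) = 1 + 119/150 = 269/150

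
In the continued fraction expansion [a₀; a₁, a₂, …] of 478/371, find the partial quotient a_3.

7

Apply division with remainder until the remainder is 0:
478 = 1·371 + 107, so a_0 = 1
371 = 3·107 + 50, so a_1 = 3
107 = 2·50 + 7, so a_2 = 2
50 = 7·7 + 1, so a_3 = 7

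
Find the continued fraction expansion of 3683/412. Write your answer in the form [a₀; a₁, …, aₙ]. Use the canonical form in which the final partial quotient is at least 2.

3683 ÷ 412 → quotient 8, remainder 387
412 ÷ 387 → quotient 1, remainder 25
387 ÷ 25 → quotient 15, remainder 12
25 ÷ 12 → quotient 2, remainder 1
12 ÷ 1 → quotient 12, remainder 0

[8; 1, 15, 2, 12]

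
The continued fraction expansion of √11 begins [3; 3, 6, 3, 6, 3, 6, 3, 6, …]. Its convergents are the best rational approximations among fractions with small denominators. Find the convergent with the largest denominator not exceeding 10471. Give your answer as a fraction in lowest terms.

a_0 = 3: 3/1  (≤ bound)
a_1 = 3: 10/3  (≤ bound)
a_2 = 6: 63/19  (≤ bound)
a_3 = 3: 199/60  (≤ bound)
a_4 = 6: 1257/379  (≤ bound)
a_5 = 3: 3970/1197  (≤ bound)
a_6 = 6: 25077/7561  (≤ bound)
a_7 = 3: 79201/23880  (> 10471, stop)

25077/7561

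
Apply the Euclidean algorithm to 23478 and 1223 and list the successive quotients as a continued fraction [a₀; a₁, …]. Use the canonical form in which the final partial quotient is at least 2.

Run the Euclidean algorithm, recording each quotient:
23478 ÷ 1223 → quotient 19, remainder 241
1223 ÷ 241 → quotient 5, remainder 18
241 ÷ 18 → quotient 13, remainder 7
18 ÷ 7 → quotient 2, remainder 4
7 ÷ 4 → quotient 1, remainder 3
4 ÷ 3 → quotient 1, remainder 1
3 ÷ 1 → quotient 3, remainder 0

[19; 5, 13, 2, 1, 1, 3]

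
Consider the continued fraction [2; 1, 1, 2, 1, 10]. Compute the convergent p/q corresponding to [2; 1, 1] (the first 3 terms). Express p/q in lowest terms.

Start with 1.
1 + 1/(1/1) = 1 + 1/1 = 2/1
2 + 1/(2/1) = 2 + 1/2 = 5/2

5/2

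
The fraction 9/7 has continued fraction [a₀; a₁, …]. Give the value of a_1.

3

9 = 1·7 + 2, so a_0 = 1
7 = 3·2 + 1, so a_1 = 3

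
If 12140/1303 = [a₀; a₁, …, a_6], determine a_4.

4

12140 = 9·1303 + 413, so a_0 = 9
1303 = 3·413 + 64, so a_1 = 3
413 = 6·64 + 29, so a_2 = 6
64 = 2·29 + 6, so a_3 = 2
29 = 4·6 + 5, so a_4 = 4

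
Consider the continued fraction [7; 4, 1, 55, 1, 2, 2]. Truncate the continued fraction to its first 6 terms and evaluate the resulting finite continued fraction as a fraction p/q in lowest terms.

6099/847

Start with 2.
1 + 1/(2/1) = 1 + 1/2 = 3/2
55 + 1/(3/2) = 55 + 2/3 = 167/3
1 + 1/(167/3) = 1 + 3/167 = 170/167
4 + 1/(170/167) = 4 + 167/170 = 847/170
7 + 1/(847/170) = 7 + 170/847 = 6099/847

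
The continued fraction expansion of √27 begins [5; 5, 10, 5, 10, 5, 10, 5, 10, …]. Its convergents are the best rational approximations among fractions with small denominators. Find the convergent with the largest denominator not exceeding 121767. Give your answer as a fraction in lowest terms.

70226/13515

List convergents until the denominator exceeds the bound:
a_0 = 5: 5/1  (≤ bound)
a_1 = 5: 26/5  (≤ bound)
a_2 = 10: 265/51  (≤ bound)
a_3 = 5: 1351/260  (≤ bound)
a_4 = 10: 13775/2651  (≤ bound)
a_5 = 5: 70226/13515  (≤ bound)
a_6 = 10: 716035/137801  (> 121767, stop)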